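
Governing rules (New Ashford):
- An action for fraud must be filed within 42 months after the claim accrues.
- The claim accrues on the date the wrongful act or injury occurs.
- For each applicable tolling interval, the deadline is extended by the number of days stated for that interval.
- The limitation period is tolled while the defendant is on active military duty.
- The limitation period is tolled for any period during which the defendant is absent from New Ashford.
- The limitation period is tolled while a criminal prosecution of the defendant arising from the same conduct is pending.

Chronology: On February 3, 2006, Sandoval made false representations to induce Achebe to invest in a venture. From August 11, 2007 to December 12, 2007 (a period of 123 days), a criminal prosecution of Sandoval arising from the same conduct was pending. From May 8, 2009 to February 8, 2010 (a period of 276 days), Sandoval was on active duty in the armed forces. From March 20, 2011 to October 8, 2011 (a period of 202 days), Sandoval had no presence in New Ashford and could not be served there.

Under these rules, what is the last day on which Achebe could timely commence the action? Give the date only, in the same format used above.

The claim accrued on February 3, 2006, when the wrongful act occurred.
Adding the 42 months base period to February 3, 2006 gives a deadline of August 3, 2009, before any tolling.
The period was tolled for 123 days by the pending criminal prosecution (August 11, 2007 to December 12, 2007), pushing the deadline to December 4, 2009.
Because the defendant's active military service ran from May 8, 2009 to February 8, 2010, the deadline is extended by 276 days to September 6, 2010.
The defendant's absence from the jurisdiction starting March 20, 2011 came too late — the period had run on September 6, 2010 — and so does not extend the deadline.

September 6, 2010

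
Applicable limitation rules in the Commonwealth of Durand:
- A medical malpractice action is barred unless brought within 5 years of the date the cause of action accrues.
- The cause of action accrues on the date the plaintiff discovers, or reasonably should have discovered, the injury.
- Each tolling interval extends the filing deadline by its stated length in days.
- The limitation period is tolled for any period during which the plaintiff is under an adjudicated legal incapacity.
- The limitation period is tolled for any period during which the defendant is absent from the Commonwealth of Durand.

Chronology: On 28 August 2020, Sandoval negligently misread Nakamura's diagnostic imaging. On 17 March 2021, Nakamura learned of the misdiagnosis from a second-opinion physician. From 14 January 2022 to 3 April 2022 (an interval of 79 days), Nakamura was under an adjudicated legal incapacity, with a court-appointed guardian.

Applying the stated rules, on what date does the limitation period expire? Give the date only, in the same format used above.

Accrual is tied to discovery, so the period began on 17 March 2021 rather than on 28 August 2020 when the act occurred.
Adding the 5 years base period to 17 March 2021 gives a deadline of 17 March 2026, before any tolling.
The period was tolled for 79 days by the plaintiff's legal incapacity (14 January 2022 to 3 April 2022), pushing the deadline to 4 June 2026.

4 June 2026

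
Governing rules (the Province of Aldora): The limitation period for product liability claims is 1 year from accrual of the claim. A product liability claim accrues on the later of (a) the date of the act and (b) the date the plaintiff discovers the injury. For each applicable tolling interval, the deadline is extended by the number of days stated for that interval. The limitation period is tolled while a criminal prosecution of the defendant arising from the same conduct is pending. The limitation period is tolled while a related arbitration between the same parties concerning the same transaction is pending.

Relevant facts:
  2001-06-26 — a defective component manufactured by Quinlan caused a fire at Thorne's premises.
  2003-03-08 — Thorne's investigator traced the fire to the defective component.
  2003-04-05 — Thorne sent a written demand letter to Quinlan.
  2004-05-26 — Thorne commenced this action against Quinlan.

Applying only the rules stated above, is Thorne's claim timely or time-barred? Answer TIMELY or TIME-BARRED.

TIME-BARRED

Taking the later of the act (2001-06-26) and discovery (2003-03-08), the claim accrued on 2003-03-08.
1 year from 2003-03-08 is 2004-03-08.
None of the other events listed affects the running of the period under the stated rules.
The 2004-05-26 filing falls after the 2004-03-08 deadline; the claim is time-barred.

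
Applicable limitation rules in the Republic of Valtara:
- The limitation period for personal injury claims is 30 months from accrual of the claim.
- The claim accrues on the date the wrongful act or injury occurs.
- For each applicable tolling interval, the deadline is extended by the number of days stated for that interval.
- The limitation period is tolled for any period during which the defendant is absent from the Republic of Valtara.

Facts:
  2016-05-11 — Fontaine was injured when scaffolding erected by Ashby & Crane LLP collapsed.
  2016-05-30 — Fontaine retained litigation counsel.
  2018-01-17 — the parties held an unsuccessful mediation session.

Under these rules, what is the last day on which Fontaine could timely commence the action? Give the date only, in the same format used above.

2018-11-11

The claim accrued on 2016-05-11, when the wrongful act occurred.
Adding the 30 months base period to 2016-05-11 gives a deadline of 2018-11-11, before any tolling.
None of the other events listed affects the running of the period under the stated rules.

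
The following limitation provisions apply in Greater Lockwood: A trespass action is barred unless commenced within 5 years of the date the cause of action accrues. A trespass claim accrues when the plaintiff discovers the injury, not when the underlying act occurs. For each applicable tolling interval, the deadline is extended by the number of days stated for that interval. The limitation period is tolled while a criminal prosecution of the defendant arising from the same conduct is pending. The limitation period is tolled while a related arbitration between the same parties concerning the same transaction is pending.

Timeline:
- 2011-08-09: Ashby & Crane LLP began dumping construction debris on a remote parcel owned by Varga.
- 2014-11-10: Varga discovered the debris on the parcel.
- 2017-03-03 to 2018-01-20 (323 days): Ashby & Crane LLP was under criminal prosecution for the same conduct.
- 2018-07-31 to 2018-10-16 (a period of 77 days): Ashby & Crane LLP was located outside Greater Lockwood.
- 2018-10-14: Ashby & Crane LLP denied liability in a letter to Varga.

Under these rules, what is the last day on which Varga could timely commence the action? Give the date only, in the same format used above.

2020-09-28

The claim did not accrue until Varga discovered the injury on 2014-11-10; the 2011-08-09 act date does not start the clock under the stated rule.
The untolled deadline — 5 years after 2014-11-10 — is 2019-11-10.
Because the pending criminal prosecution ran from 2017-03-03 to 2018-01-20, the deadline is extended by 323 days to 2020-09-28.
No stated provision tolls the period for the defendant's absence, so the interval from 2018-07-31 to 2018-10-16 has no effect on the deadline.
Nothing else in the chronology tolls or restarts the period.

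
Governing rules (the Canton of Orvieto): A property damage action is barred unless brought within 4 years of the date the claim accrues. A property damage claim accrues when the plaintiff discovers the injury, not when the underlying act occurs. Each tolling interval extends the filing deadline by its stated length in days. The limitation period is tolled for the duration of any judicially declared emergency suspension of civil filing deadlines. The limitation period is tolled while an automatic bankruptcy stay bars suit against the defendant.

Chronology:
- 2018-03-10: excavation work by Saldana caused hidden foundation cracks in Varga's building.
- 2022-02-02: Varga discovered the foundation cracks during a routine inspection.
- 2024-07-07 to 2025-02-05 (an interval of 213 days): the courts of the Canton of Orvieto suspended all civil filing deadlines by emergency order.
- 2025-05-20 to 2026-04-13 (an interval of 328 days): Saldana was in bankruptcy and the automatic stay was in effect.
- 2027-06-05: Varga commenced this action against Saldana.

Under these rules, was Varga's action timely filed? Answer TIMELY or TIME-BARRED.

TIMELY

The claim did not accrue until Varga discovered the injury on 2022-02-02; the 2018-03-10 act date does not start the clock under the stated rule.
The untolled deadline — 4 years after 2022-02-02 — is 2026-02-02.
The emergency suspension of filing deadlines from 2024-07-07 to 2025-02-05 tolled the period for 213 days, extending the deadline to 2026-09-03.
The period was tolled for 328 days by the automatic bankruptcy stay (2025-05-20 to 2026-04-13), pushing the deadline to 2027-07-28.
Filing on 2027-06-05 beat the 2027-07-28 deadline — the action is timely.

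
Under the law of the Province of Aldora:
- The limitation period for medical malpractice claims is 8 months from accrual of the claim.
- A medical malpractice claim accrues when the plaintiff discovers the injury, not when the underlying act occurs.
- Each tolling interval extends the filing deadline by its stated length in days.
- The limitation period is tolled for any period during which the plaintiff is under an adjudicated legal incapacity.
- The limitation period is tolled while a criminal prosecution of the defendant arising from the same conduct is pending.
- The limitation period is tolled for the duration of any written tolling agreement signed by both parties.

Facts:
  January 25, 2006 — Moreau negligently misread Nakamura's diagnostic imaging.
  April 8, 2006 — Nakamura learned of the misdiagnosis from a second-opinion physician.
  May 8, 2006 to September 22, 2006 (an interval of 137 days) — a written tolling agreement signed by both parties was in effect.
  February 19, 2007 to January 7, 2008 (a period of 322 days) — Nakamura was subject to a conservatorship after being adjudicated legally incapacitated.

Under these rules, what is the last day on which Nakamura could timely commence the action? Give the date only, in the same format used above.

March 11, 2008

The claim did not accrue until Nakamura discovered the injury on April 8, 2006; the January 25, 2006 act date does not start the clock under the stated rule.
Adding the 8 months base period to April 8, 2006 gives a deadline of December 8, 2006, before any tolling.
The written tolling agreement from May 8, 2006 to September 22, 2006 tolled the period for 137 days, extending the deadline to April 24, 2007.
The period was tolled for 322 days by the plaintiff's legal incapacity (February 19, 2007 to January 7, 2008), pushing the deadline to March 11, 2008.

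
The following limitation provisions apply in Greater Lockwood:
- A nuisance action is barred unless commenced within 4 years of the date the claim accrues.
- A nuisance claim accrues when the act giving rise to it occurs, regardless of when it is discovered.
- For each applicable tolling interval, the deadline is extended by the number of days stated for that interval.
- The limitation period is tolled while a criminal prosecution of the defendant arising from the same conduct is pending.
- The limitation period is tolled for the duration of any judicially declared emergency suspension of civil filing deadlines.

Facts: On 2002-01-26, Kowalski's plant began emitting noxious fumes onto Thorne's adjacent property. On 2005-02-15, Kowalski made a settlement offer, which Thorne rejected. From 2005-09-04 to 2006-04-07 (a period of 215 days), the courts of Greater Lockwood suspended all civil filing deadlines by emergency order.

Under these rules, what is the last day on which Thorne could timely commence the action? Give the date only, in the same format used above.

2006-08-29

The claim accrued on 2002-01-26, when the wrongful act occurred.
The untolled deadline — 4 years after 2002-01-26 — is 2006-01-26.
The emergency suspension of filing deadlines from 2005-09-04 to 2006-04-07 tolled the period for 215 days, extending the deadline to 2006-08-29.
None of the other events listed affects the running of the period under the stated rules.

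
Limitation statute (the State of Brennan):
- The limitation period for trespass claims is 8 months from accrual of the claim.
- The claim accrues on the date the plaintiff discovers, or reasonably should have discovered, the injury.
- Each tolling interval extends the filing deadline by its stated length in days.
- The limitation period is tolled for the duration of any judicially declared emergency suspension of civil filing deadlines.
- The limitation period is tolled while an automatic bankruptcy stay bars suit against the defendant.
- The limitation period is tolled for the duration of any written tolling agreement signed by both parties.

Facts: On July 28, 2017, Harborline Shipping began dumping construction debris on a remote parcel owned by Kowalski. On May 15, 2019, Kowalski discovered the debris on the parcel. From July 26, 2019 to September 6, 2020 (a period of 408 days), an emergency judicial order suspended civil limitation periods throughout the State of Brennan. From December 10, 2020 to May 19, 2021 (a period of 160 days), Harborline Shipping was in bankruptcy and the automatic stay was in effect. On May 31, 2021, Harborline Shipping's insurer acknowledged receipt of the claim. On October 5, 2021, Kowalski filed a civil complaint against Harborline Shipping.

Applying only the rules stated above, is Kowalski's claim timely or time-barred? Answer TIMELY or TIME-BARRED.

The claim did not accrue until Kowalski discovered the injury on May 15, 2019; the July 28, 2017 act date does not start the clock under the stated rule.
The untolled deadline — 8 months after May 15, 2019 — is January 15, 2020.
The emergency suspension of filing deadlines from July 26, 2019 to September 6, 2020 tolled the period for 408 days, extending the deadline to February 26, 2021.
The automatic bankruptcy stay from December 10, 2020 to May 19, 2021 tolled the period for 160 days, extending the deadline to August 5, 2021.
Nothing else in the chronology tolls or restarts the period.
The October 5, 2021 filing falls after the August 5, 2021 deadline; the claim is time-barred.

TIME-BARRED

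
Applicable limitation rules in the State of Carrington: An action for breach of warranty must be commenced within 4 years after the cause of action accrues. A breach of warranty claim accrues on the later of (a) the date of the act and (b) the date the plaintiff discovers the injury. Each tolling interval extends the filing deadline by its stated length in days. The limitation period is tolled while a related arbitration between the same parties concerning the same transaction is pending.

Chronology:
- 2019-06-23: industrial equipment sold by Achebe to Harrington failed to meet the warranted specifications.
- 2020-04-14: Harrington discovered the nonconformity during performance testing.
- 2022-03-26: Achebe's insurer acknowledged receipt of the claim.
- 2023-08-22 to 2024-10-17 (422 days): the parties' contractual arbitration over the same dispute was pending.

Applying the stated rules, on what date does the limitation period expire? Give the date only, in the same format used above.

2025-06-10

Taking the later of the act (2019-06-23) and discovery (2020-04-14), the claim accrued on 2020-04-14.
The untolled deadline — 4 years after 2020-04-14 — is 2024-04-14.
The period was tolled for 422 days by the pending related arbitration (2023-08-22 to 2024-10-17), pushing the deadline to 2025-06-10.
The other events in the timeline have no effect on the limitation period under the stated rules.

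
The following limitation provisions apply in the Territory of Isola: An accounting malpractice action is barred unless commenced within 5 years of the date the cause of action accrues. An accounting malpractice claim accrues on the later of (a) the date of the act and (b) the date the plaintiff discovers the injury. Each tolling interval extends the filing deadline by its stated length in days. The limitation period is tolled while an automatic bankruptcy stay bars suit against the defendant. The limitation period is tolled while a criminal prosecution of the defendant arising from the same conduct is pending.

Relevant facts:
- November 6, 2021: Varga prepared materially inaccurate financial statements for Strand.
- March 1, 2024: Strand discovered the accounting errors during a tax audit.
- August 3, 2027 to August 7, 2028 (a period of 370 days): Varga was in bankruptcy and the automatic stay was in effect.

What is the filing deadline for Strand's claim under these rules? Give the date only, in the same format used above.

The claim accrued on March 1, 2024 — the later of the November 6, 2021 act and the March 1, 2024 discovery.
Adding the 5 years base period to March 1, 2024 gives a deadline of March 1, 2029, before any tolling.
Because the automatic bankruptcy stay ran from August 3, 2027 to August 7, 2028, the deadline is extended by 370 days to March 6, 2030.

March 6, 2030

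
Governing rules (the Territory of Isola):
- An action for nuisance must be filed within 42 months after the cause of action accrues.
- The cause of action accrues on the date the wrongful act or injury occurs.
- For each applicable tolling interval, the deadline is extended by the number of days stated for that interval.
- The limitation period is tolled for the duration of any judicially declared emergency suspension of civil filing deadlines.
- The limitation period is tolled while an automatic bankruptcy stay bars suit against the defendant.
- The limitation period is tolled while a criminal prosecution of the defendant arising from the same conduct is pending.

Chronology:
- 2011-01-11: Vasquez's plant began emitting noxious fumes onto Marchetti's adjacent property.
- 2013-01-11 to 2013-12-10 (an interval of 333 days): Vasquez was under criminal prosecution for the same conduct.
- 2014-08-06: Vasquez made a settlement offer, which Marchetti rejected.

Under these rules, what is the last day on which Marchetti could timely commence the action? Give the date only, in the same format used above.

2015-06-09

The limitation period began to run on 2011-01-11.
The untolled deadline — 42 months after 2011-01-11 — is 2014-07-11.
Because the pending criminal prosecution ran from 2013-01-11 to 2013-12-10, the deadline is extended by 333 days to 2015-06-09.
None of the other events listed affects the running of the period under the stated rules.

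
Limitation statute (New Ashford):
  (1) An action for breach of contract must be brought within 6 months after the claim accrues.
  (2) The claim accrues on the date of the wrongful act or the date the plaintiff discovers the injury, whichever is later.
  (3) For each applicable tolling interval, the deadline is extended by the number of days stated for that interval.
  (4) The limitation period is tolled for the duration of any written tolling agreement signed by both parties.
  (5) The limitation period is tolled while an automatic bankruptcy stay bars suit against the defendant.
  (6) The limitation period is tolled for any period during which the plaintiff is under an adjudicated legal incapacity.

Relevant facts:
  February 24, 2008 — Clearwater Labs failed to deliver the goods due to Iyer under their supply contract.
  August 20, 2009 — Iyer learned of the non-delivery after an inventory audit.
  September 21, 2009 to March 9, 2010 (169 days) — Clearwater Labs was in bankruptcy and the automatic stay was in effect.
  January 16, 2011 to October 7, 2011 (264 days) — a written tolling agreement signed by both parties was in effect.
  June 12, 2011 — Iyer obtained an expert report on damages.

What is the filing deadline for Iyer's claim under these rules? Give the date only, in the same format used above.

August 8, 2010

Because discovery on August 20, 2009 post-dates the February 24, 2008 act, accrual under the later-of rule falls on August 20, 2009.
Adding the 6 months base period to August 20, 2009 gives a deadline of February 20, 2010, before any tolling.
The period was tolled for 169 days by the automatic bankruptcy stay (September 21, 2009 to March 9, 2010), pushing the deadline to August 8, 2010.
The written tolling agreement from January 16, 2011 to October 7, 2011 began after the period had already run on August 8, 2010, so it has no tolling effect.
Nothing else in the chronology tolls or restarts the period.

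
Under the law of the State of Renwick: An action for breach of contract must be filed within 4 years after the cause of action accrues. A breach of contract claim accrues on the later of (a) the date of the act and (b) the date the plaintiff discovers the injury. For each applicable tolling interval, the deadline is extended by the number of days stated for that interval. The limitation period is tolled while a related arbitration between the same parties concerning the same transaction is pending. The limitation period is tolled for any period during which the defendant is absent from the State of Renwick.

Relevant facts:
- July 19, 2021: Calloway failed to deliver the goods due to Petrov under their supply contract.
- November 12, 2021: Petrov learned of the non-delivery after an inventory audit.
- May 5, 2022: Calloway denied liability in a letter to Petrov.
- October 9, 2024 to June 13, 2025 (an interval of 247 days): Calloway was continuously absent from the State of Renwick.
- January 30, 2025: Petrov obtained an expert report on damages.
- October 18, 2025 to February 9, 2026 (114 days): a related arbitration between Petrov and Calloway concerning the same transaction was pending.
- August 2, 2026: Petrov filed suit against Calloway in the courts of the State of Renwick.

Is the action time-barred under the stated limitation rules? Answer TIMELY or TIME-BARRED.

Because discovery on November 12, 2021 post-dates the July 19, 2021 act, accrual under the later-of rule falls on November 12, 2021.
4 years from November 12, 2021 is November 12, 2025.
The defendant's absence from the jurisdiction from October 9, 2024 to June 13, 2025 tolled the period for 247 days, extending the deadline to July 17, 2026.
The period was tolled for 114 days by the pending related arbitration (October 18, 2025 to February 9, 2026), pushing the deadline to November 8, 2026.
None of the other events listed affects the running of the period under the stated rules.
The August 2, 2026 filing precedes the November 8, 2026 deadline; the claim is timely.

TIMELY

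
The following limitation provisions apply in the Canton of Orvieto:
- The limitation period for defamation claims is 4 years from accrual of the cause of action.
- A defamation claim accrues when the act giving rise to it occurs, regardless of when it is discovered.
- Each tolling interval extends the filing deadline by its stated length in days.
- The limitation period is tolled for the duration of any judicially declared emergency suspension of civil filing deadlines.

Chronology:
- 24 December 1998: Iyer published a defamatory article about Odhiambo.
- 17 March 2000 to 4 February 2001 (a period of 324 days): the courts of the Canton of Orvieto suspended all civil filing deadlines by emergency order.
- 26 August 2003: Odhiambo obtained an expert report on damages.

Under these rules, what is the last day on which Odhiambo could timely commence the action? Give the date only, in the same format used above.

13 November 2003

The cause of action accrued on 24 December 1998, the date of the act.
Adding the 4 years base period to 24 December 1998 gives a deadline of 24 December 2002, before any tolling.
The period was tolled for 324 days by the emergency suspension of filing deadlines (17 March 2000 to 4 February 2001), pushing the deadline to 13 November 2003.
None of the other events listed affects the running of the period under the stated rules.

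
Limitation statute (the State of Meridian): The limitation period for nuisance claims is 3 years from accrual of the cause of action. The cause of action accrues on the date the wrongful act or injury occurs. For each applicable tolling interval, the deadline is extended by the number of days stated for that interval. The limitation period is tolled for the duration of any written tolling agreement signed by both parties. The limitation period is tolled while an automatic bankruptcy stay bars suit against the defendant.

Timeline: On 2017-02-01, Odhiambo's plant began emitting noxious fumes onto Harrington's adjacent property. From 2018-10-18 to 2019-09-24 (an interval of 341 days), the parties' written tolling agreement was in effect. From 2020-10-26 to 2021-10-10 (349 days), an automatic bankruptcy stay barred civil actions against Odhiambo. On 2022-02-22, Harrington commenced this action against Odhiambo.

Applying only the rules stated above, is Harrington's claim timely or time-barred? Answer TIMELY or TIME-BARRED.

The claim accrued on 2017-02-01, when the wrongful act occurred.
The untolled deadline — 3 years after 2017-02-01 — is 2020-02-01.
The period was tolled for 341 days by the written tolling agreement (2018-10-18 to 2019-09-24), pushing the deadline to 2021-01-07.
Because the automatic bankruptcy stay ran from 2020-10-26 to 2021-10-10, the deadline is extended by 349 days to 2021-12-22.
Filing on 2022-02-22 missed the 2021-12-22 deadline — the action is time-barred.

TIME-BARRED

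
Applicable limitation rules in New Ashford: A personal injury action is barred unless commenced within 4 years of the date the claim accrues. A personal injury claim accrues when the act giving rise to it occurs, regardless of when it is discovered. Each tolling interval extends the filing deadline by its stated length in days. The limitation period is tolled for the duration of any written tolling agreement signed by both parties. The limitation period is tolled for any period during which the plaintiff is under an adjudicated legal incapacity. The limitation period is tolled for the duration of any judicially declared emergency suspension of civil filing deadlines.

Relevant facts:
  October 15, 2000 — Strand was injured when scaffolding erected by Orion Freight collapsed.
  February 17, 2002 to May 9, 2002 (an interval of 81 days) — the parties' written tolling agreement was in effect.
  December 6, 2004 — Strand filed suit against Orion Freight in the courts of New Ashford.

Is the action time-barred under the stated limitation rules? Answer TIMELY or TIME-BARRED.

TIMELY

The claim accrued on October 15, 2000, when the wrongful act occurred.
The untolled deadline — 4 years after October 15, 2000 — is October 15, 2004.
The period was tolled for 81 days by the written tolling agreement (February 17, 2002 to May 9, 2002), pushing the deadline to January 4, 2005.
Strand filed on December 6, 2004, before the January 4, 2005 deadline, so the action is timely.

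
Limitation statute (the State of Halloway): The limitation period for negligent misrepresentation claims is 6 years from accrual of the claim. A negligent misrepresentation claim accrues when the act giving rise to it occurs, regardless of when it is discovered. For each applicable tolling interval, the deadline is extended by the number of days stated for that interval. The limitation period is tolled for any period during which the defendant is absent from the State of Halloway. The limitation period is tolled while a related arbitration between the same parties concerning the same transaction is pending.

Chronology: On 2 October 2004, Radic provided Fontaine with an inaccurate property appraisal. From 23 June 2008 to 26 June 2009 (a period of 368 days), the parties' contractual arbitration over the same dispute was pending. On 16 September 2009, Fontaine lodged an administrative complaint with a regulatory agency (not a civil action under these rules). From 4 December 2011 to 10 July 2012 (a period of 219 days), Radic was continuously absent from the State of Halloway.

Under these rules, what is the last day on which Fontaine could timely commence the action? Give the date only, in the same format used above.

The claim accrued on 2 October 2004, when the wrongful act occurred.
Adding the 6 years base period to 2 October 2004 gives a deadline of 2 October 2010, before any tolling.
Because the pending related arbitration ran from 23 June 2008 to 26 June 2009, the deadline is extended by 368 days to 5 October 2011.
The defendant's absence from the jurisdiction from 4 December 2011 to 10 July 2012 began after the period had already run on 5 October 2011, so it has no tolling effect.
Nothing else in the chronology tolls or restarts the period.

5 October 2011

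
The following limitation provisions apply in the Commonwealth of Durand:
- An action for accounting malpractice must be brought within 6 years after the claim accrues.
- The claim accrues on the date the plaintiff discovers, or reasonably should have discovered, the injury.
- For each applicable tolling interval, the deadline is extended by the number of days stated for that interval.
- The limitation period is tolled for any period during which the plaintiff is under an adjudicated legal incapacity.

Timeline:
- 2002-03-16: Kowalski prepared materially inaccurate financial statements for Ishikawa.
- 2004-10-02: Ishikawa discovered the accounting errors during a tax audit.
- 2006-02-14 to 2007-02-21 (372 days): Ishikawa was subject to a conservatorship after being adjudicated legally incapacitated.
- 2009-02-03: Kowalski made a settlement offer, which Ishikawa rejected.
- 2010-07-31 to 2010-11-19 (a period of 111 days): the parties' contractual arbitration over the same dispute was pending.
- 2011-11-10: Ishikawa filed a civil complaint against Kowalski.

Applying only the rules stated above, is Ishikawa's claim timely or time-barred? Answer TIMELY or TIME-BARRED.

TIME-BARRED

Under the discovery rule, the claim accrued on 2004-10-02, when Ishikawa discovered the injury — not on the 2002-03-16 date of the underlying act.
6 years from 2004-10-02 is 2010-10-02.
The period was tolled for 372 days by the plaintiff's legal incapacity (2006-02-14 to 2007-02-21), pushing the deadline to 2011-10-09.
The pending related arbitration from 2010-07-31 to 2010-11-19 does not toll the period, because no stated rule makes a pending arbitration a tolling event.
Nothing else in the chronology tolls or restarts the period.
The 2011-11-10 filing falls after the 2011-10-09 deadline; the claim is time-barred.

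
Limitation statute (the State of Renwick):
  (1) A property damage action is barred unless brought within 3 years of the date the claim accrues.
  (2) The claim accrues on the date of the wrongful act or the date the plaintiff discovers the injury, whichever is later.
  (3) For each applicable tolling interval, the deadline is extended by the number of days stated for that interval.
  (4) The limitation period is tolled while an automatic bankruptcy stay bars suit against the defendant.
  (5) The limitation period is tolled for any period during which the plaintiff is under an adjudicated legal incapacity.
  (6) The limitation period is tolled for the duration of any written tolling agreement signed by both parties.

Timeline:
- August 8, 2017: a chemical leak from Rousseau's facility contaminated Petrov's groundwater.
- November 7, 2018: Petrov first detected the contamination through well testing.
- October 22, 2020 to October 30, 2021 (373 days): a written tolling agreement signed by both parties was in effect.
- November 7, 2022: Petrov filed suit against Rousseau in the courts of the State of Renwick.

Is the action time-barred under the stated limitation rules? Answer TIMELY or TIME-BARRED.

Because discovery on November 7, 2018 post-dates the August 8, 2017 act, accrual under the later-of rule falls on November 7, 2018.
3 years from November 7, 2018 is November 7, 2021.
The written tolling agreement from October 22, 2020 to October 30, 2021 tolled the period for 373 days, extending the deadline to November 15, 2022.
Filing on November 7, 2022 beat the November 15, 2022 deadline — the action is timely.

TIMELY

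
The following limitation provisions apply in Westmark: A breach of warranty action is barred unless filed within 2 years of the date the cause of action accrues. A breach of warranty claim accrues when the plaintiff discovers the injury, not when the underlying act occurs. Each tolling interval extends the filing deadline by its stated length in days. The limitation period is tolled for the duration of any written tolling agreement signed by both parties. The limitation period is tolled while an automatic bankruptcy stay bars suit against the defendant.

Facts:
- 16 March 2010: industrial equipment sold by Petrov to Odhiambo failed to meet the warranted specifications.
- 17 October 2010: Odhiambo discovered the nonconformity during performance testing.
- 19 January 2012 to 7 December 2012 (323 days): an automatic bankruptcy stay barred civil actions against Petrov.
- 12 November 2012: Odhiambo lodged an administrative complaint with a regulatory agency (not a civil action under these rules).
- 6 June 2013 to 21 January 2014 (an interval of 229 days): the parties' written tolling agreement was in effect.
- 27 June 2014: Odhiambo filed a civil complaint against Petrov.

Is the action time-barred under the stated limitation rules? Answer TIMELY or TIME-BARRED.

TIME-BARRED

The claim did not accrue until Odhiambo discovered the injury on 17 October 2010; the 16 March 2010 act date does not start the clock under the stated rule.
The untolled deadline — 2 years after 17 October 2010 — is 17 October 2012.
The automatic bankruptcy stay from 19 January 2012 to 7 December 2012 tolled the period for 323 days, extending the deadline to 5 September 2013.
Because the written tolling agreement ran from 6 June 2013 to 21 January 2014, the deadline is extended by 229 days to 22 April 2014.
Nothing else in the chronology tolls or restarts the period.
Filing on 27 June 2014 missed the 22 April 2014 deadline — the action is time-barred.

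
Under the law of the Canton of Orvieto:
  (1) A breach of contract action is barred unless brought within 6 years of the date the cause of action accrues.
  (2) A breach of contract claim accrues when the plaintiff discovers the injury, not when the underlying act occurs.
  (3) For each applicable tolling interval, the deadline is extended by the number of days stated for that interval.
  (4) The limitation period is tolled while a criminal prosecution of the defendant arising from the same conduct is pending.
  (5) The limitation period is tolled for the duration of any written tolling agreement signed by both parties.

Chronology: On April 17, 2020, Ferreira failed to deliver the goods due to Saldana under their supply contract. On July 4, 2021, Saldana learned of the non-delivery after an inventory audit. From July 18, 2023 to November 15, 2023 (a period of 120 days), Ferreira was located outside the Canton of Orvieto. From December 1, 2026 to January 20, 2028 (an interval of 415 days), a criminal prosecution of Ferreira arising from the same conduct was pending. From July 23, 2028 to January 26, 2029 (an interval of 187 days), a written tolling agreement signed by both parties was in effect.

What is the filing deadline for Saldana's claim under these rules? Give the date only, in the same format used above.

Under the discovery rule, the claim accrued on July 4, 2021, when Saldana discovered the injury — not on the April 17, 2020 date of the underlying act.
6 years from July 4, 2021 is July 4, 2027.
The pending criminal prosecution from December 1, 2026 to January 20, 2028 tolled the period for 415 days, extending the deadline to August 22, 2028.
Because the written tolling agreement ran from July 23, 2028 to January 26, 2029, the deadline is extended by 187 days to February 25, 2029.
Although the defendant's absence ran from July 18, 2023 to November 15, 2023, the stated rules do not make that a tolling event, so it is disregarded.

February 25, 2029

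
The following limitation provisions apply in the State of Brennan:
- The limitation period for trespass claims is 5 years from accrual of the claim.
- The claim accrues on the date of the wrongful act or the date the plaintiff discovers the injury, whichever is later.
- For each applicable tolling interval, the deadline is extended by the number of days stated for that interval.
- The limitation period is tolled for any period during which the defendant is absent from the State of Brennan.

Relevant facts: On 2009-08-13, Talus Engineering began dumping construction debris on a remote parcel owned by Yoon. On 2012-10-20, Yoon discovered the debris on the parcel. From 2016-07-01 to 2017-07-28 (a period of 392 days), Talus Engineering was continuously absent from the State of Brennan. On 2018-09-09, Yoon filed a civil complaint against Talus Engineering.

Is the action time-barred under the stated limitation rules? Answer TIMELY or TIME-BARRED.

TIMELY

Because discovery on 2012-10-20 post-dates the 2009-08-13 act, accrual under the later-of rule falls on 2012-10-20.
5 years from 2012-10-20 is 2017-10-20.
The defendant's absence from the jurisdiction from 2016-07-01 to 2017-07-28 tolled the period for 392 days, extending the deadline to 2018-11-16.
Filing on 2018-09-09 beat the 2018-11-16 deadline — the action is timely.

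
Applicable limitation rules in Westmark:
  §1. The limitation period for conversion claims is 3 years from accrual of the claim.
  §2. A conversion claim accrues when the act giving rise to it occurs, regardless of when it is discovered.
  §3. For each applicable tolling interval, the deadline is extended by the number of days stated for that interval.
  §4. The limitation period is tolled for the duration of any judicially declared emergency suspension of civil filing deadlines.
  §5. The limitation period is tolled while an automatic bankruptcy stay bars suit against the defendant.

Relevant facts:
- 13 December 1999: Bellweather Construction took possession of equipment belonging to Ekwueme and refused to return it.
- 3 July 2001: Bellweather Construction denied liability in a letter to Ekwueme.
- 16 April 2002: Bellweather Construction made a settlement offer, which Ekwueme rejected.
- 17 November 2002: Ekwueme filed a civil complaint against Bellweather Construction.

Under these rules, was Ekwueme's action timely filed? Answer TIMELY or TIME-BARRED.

The claim accrued on 13 December 1999, when the wrongful act occurred.
3 years from 13 December 1999 is 13 December 2002.
The other events in the timeline have no effect on the limitation period under the stated rules.
Filing on 17 November 2002 beat the 13 December 2002 deadline — the action is timely.

TIMELY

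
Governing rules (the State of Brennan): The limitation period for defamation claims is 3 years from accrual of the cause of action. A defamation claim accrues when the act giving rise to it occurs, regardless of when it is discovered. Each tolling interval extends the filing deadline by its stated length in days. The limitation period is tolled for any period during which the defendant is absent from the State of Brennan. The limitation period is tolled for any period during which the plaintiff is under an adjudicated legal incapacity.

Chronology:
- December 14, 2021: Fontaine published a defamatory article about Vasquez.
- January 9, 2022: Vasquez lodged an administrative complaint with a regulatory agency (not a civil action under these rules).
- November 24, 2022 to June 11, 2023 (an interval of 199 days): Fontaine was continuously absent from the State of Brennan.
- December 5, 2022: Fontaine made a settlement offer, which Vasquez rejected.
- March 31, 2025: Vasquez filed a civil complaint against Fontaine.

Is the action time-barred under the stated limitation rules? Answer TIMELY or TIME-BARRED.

TIMELY

The limitation period began to run on December 14, 2021.
The untolled deadline — 3 years after December 14, 2021 — is December 14, 2024.
The period was tolled for 199 days by the defendant's absence from the jurisdiction (November 24, 2022 to June 11, 2023), pushing the deadline to July 1, 2025.
Nothing else in the chronology tolls or restarts the period.
Filing on March 31, 2025 beat the July 1, 2025 deadline — the action is timely.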